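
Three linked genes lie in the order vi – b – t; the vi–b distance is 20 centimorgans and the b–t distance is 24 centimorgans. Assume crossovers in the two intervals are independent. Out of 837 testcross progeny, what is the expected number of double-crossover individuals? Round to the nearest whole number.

Map distances give recombination frequencies of 0.200 and 0.240 for the two intervals.
With no interference, expected double-crossover frequency = 0.200 × 0.240 = 0.04800.
Expected number = 0.04800 × 837 = 40.18 ≈ 40.

40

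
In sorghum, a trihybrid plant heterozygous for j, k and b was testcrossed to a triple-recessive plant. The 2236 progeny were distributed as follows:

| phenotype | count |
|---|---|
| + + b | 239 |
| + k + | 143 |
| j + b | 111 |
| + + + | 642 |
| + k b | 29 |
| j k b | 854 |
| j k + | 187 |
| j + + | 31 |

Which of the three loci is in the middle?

j

The two most frequent reciprocal classes, j k b and + + +, are the parental types, so the F1 was j k b / + + +.
The two rarest classes, + k b and j + +, are the double crossovers. Comparing them with the parentals, only the j allele has switched, so j is the middle locus and the order is b – j – k.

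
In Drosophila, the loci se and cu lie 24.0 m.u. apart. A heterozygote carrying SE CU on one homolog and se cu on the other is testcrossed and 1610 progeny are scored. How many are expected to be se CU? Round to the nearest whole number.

A map distance of 24.0 m.u. corresponds to a recombination frequency of 0.240.
The F1 is SE CU / se cu, so se CU is a recombinant gamete class with expected frequency r/2 = 0.240/2 = 0.1200.
Expected number = 0.1200 × 1610 = 193.20 ≈ 193.

193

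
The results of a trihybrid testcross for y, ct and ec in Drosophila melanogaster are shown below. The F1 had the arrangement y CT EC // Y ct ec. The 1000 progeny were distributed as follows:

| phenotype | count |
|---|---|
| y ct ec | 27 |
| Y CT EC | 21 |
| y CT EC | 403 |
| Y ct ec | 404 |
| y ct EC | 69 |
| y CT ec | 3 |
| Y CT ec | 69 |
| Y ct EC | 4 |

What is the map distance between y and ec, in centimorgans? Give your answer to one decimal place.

The two rarest classes, y CT ec and Y ct EC, are the double crossovers. Comparing them with the parentals, only the ec allele has switched, so ec is the middle locus and the order is y – ec – ct.
Crossovers in the y–ec interval produce the single-crossover classes Y CT EC and y ct ec (21 + 27 = 48) plus the double crossovers (7).
RF(y–ec) = (48 + 7) / 1000 = 55/1000 = 0.0550 → 5.5 centimorgans.

5.5 centimorgans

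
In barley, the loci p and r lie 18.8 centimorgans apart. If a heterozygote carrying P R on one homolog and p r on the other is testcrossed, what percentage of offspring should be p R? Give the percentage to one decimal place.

9.4%

A map distance of 18.8 centimorgans corresponds to a recombination frequency of 0.188.
The F1 is P R / p r, so p R is a recombinant gamete class with expected frequency r/2 = 0.188/2 = 0.0940.
That is 0.0940 = 9.4% of the progeny.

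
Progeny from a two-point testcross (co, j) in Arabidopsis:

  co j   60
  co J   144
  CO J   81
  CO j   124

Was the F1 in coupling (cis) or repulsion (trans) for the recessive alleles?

trans

The two most frequent classes are CO j (124) and co J (144); these are the parental (non-recombinant) types.
So the F1 carried CO j on one chromosome and co J on the other — the recessive alleles are on opposite chromosomes (trans / repulsion).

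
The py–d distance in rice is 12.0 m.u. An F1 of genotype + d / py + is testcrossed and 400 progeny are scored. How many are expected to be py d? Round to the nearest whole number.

A map distance of 12.0 m.u. corresponds to a recombination frequency of 0.120.
The F1 is + d / py +, so py d is a recombinant gamete class with expected frequency r/2 = 0.120/2 = 0.0600.
Expected number = 0.0600 × 400 = 24.00 ≈ 24.

24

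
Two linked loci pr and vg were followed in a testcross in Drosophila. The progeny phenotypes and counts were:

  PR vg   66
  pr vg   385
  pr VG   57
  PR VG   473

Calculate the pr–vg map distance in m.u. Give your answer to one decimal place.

12.5 m.u.

The two most frequent classes, PR VG (473) and pr vg (385), are the parental types, so the F1 was PR VG / pr vg.
The recombinant classes are PR vg and pr VG: 66 + 57 = 123.
Recombination frequency = 123/981 = 0.1254 ≈ 12.5%, i.e. 12.5 m.u.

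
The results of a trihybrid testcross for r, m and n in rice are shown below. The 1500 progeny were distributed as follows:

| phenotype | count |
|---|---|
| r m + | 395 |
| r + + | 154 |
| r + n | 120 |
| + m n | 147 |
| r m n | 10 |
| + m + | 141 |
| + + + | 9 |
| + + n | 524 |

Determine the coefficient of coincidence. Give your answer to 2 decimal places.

The two most frequent reciprocal classes, + + n and r m +, are the parental types, so the F1 was + + n / r m +.
The two rarest classes, + + + and r m n, are the double crossovers. Comparing them with the parentals, only the n allele has switched, so n is the middle locus and the order is m – n – r.
m–n: (301 + 19)/1500 = 0.2133; n–r: (261 + 19)/1500 = 0.1867.
Expected DCO frequency = 0.2133 × 0.1867 ≈ 0.03982; observed = 19/1500 ≈ 0.01267.
Coefficient of coincidence = 0.01267/0.03982 ≈ 0.32.

0.32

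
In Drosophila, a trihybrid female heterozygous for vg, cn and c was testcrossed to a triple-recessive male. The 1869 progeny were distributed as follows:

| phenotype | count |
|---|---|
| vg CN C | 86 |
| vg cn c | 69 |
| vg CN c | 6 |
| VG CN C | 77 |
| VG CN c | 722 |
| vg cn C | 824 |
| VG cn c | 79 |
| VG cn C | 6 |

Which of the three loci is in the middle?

The two most frequent reciprocal classes, VG CN c and vg cn C, are the parental types, so the F1 was VG CN c / vg cn C.
The two rarest classes, vg CN c and VG cn C, are the double crossovers. Comparing them with the parentals, only the vg allele has switched, so vg is the middle locus and the order is cn – vg – c.

vg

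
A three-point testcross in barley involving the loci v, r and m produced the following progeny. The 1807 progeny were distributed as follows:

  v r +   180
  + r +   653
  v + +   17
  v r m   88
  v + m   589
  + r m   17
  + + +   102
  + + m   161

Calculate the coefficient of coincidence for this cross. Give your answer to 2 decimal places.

0.73

The two most frequent reciprocal classes, + r + and v + m, are the parental types, so the F1 was + r + / v + m.
The two rarest classes, + r m and v + +, are the double crossovers. Comparing them with the parentals, only the m allele has switched, so m is the middle locus and the order is v – m – r.
v–m: (341 + 34)/1807 = 0.2075; m–r: (190 + 34)/1807 = 0.1240.
Expected DCO frequency = 0.2075 × 0.1240 ≈ 0.02573; observed = 34/1807 ≈ 0.01882.
Coefficient of coincidence = 0.01882/0.02573 ≈ 0.73.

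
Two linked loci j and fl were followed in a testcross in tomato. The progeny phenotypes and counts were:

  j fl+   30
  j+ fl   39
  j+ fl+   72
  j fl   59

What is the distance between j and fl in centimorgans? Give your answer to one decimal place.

34.5 centimorgans

The two most frequent classes, j+ fl+ (72) and j fl (59), are the parental types, so the F1 was j+ fl+ / j fl.
The recombinant classes are j+ fl and j fl+: 39 + 30 = 69.
Recombination frequency = 69/200 = 0.3450 ≈ 34.5%, i.e. 34.5 centimorgans.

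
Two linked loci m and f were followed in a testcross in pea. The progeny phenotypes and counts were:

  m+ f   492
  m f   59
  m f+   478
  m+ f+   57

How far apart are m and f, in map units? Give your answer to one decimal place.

10.7 map units

The two most frequent classes, m+ f (492) and m f+ (478), are the parental types, so the F1 was m+ f / m f+.
The recombinant classes are m+ f+ and m f: 57 + 59 = 116.
Recombination frequency = 116/1086 = 0.1068 ≈ 10.7%, i.e. 10.7 map units.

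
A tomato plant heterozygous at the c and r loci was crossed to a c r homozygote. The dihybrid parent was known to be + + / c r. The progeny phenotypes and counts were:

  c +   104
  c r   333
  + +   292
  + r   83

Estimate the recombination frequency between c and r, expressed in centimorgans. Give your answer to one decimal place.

The recombinant classes are + r and c +: 83 + 104 = 187.
Recombination frequency = 187/812 = 0.2303 ≈ 23.0%, i.e. 23.0 centimorgans.

23.0 centimorgans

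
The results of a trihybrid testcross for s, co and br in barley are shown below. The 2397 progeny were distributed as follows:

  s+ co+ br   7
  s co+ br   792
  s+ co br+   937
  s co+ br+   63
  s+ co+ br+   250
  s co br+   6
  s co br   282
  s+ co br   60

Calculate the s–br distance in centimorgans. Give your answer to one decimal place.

5.7 centimorgans

The two most frequent reciprocal classes, s+ co br+ and s co+ br, are the parental types, so the F1 was s+ co br+ / s co+ br.
The two rarest classes, s co br+ and s+ co+ br, are the double crossovers. Comparing them with the parentals, only the s allele has switched, so s is the middle locus and the order is br – s – co.
Crossovers in the br–s interval produce the single-crossover classes s+ co br and s co+ br+ (60 + 63 = 123) plus the double crossovers (13).
RF(br–s) = (123 + 13) / 2397 = 136/2397 = 0.0567 → 5.7 centimorgans.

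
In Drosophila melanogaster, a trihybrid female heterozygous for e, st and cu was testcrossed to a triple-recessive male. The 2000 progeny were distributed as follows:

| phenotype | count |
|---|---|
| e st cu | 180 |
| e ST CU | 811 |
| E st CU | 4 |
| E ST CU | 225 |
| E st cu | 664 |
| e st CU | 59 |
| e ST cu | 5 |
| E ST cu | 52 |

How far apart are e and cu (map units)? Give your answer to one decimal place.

The two most frequent reciprocal classes, E st cu and e ST CU, are the parental types, so the F1 was E st cu / e ST CU.
The two rarest classes, E st CU and e ST cu, are the double crossovers. Comparing them with the parentals, only the cu allele has switched, so cu is the middle locus and the order is e – cu – st.
Crossovers in the e–cu interval produce the single-crossover classes e st cu and E ST CU (180 + 225 = 405) plus the double crossovers (9).
RF(e–cu) = (405 + 9) / 2000 = 414/2000 = 0.2070 → 20.7 map units.

20.7 map units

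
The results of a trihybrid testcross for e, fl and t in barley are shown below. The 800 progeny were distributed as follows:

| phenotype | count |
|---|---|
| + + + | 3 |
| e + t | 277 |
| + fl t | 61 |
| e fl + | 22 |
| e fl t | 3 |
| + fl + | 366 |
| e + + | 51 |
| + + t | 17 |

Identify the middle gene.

The two most frequent reciprocal classes, + fl + and e + t, are the parental types, so the F1 was + fl + / e + t.
The two rarest classes, + + + and e fl t, are the double crossovers. Comparing them with the parentals, only the fl allele has switched, so fl is the middle locus and the order is t – fl – e.

fl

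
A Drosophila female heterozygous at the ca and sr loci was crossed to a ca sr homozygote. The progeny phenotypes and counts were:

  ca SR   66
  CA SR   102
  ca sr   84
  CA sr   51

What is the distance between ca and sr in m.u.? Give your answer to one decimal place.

38.6 m.u.

The two most frequent classes, CA SR (102) and ca sr (84), are the parental types, so the F1 was CA SR / ca sr.
The recombinant classes are CA sr and ca SR: 51 + 66 = 117.
Recombination frequency = 117/303 = 0.3861 ≈ 38.6%, i.e. 38.6 m.u.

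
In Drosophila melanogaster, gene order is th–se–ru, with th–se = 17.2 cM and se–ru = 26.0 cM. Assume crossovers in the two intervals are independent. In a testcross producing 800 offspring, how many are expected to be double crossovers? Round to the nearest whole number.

36

Map distances give recombination frequencies of 0.172 and 0.260 for the two intervals.
With no interference, expected double-crossover frequency = 0.172 × 0.260 = 0.04472.
Expected number = 0.04472 × 800 = 35.78 ≈ 36.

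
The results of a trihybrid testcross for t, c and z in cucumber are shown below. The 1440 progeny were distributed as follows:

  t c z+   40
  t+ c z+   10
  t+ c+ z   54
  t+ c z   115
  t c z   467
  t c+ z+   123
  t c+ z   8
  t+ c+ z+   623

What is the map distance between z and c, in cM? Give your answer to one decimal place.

7.8 cM

The two most frequent reciprocal classes, t+ c+ z+ and t c z, are the parental types, so the F1 was t+ c+ z+ / t c z.
The two rarest classes, t+ c z+ and t c+ z, are the double crossovers. Comparing them with the parentals, only the c allele has switched, so c is the middle locus and the order is t – c – z.
Crossovers in the c–z interval produce the single-crossover classes t+ c+ z and t c z+ (54 + 40 = 94) plus the double crossovers (18).
RF(c–z) = (94 + 18) / 1440 = 112/1440 = 0.0778 → 7.8 cM.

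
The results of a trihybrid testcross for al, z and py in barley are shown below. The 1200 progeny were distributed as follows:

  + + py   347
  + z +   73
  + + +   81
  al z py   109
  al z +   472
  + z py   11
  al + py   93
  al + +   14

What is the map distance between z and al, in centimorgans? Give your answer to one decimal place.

15.9 centimorgans

The two most frequent reciprocal classes, + + py and al z +, are the parental types, so the F1 was + + py / al z +.
The two rarest classes, + z py and al + +, are the double crossovers. Comparing them with the parentals, only the z allele has switched, so z is the middle locus and the order is al – z – py.
Crossovers in the al–z interval produce the single-crossover classes al + py and + z + (93 + 73 = 166) plus the double crossovers (25).
RF(al–z) = (166 + 25) / 1200 = 191/1200 = 0.1592 → 15.9 centimorgans.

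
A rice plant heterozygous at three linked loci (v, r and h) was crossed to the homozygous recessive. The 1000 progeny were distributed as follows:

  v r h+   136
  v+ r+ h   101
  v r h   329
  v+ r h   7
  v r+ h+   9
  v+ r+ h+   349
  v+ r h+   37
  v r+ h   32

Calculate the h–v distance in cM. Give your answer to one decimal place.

The two most frequent reciprocal classes, v+ r+ h+ and v r h, are the parental types, so the F1 was v+ r+ h+ / v r h.
The two rarest classes, v r+ h+ and v+ r h, are the double crossovers. Comparing them with the parentals, only the v allele has switched, so v is the middle locus and the order is h – v – r.
Crossovers in the h–v interval produce the single-crossover classes v+ r+ h and v r h+ (101 + 136 = 237) plus the double crossovers (16).
RF(h–v) = (237 + 16) / 1000 = 253/1000 = 0.2530 → 25.3 cM.

25.3 cM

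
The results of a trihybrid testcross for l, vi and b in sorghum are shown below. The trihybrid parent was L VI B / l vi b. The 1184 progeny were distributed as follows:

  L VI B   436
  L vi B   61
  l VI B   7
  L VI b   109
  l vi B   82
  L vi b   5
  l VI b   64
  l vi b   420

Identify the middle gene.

l

The two rarest classes, l VI B and L vi b, are the double crossovers. Comparing them with the parentals, only the l allele has switched, so l is the middle locus and the order is vi – l – b.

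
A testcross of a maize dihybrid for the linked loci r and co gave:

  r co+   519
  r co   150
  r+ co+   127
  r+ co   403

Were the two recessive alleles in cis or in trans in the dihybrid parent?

trans

The two most frequent classes are r+ co (403) and r co+ (519); these are the parental (non-recombinant) types.
So the F1 carried r+ co on one chromosome and r co+ on the other — the recessive alleles are on opposite chromosomes (trans / repulsion).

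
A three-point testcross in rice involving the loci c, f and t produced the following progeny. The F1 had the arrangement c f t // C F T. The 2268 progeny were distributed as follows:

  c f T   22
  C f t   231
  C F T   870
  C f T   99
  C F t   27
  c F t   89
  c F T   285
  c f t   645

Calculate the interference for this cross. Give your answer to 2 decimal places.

0.17

The two rarest classes, c f T and C F t, are the double crossovers. Comparing them with the parentals, only the t allele has switched, so t is the middle locus and the order is f – t – c.
f–t: (188 + 49)/2268 = 0.1045; t–c: (516 + 49)/2268 = 0.2491.
Expected DCO frequency = 0.1045 × 0.2491 ≈ 0.02603; observed = 49/2268 ≈ 0.02160.
Coefficient of coincidence = 0.02160/0.02603 ≈ 0.83; interference = 1 − 0.83 = 0.17.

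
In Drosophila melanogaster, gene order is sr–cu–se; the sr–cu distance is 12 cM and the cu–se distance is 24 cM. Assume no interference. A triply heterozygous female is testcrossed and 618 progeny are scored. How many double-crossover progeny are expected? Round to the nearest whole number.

Map distances give recombination frequencies of 0.120 and 0.240 for the two intervals.
With no interference, expected double-crossover frequency = 0.120 × 0.240 = 0.02880.
Expected number = 0.02880 × 618 = 17.80 ≈ 18.

18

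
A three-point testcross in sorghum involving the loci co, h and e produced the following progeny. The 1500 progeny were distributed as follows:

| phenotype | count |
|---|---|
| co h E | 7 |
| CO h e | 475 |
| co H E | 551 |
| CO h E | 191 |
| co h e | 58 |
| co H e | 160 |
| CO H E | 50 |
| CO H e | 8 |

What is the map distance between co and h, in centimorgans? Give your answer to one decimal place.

The two most frequent reciprocal classes, co H E and CO h e, are the parental types, so the F1 was co H E / CO h e.
The two rarest classes, co h E and CO H e, are the double crossovers. Comparing them with the parentals, only the h allele has switched, so h is the middle locus and the order is co – h – e.
Crossovers in the co–h interval produce the single-crossover classes CO H E and co h e (50 + 58 = 108) plus the double crossovers (15).
RF(co–h) = (108 + 15) / 1500 = 123/1500 = 0.0820 → 8.2 centimorgans.

8.2 centimorgans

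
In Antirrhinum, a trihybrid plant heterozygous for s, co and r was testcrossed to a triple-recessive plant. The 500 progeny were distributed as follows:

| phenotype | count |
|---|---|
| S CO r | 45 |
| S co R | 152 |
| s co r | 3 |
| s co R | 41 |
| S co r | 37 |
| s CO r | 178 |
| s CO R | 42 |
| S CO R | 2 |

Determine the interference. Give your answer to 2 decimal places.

0.67

The two most frequent reciprocal classes, s CO r and S co R, are the parental types, so the F1 was s CO r / S co R.
The two rarest classes, s co r and S CO R, are the double crossovers. Comparing them with the parentals, only the co allele has switched, so co is the middle locus and the order is r – co – s.
r–co: (79 + 5)/500 = 0.1680; co–s: (86 + 5)/500 = 0.1820.
Expected DCO frequency = 0.1680 × 0.1820 ≈ 0.03058; observed = 5/500 ≈ 0.01000.
Coefficient of coincidence = 0.01000/0.03058 ≈ 0.33; interference = 1 − 0.33 = 0.67.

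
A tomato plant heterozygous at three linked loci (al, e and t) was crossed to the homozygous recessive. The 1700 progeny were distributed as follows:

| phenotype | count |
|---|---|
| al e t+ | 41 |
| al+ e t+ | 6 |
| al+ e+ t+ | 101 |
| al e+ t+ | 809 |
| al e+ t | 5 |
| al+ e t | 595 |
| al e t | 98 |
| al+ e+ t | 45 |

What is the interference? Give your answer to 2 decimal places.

The two most frequent reciprocal classes, al+ e t and al e+ t+, are the parental types, so the F1 was al+ e t / al e+ t+.
The two rarest classes, al+ e t+ and al e+ t, are the double crossovers. Comparing them with the parentals, only the t allele has switched, so t is the middle locus and the order is al – t – e.
al–t: (199 + 11)/1700 = 0.1235; t–e: (86 + 11)/1700 = 0.0571.
Expected DCO frequency = 0.1235 × 0.0571 ≈ 0.00705; observed = 11/1700 ≈ 0.00647.
Coefficient of coincidence = 0.00647/0.00705 ≈ 0.92; interference = 1 − 0.92 = 0.08.

0.08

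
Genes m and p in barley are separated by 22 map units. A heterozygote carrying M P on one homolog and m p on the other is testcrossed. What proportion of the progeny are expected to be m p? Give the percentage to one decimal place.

39.0%

A map distance of 22 map units corresponds to a recombination frequency of 0.220.
The F1 is M P / m p, so m p is a parental gamete class with expected frequency (1 − r)/2 = 0.780/2 = 0.3900.
That is 0.3900 = 39.0% of the progeny.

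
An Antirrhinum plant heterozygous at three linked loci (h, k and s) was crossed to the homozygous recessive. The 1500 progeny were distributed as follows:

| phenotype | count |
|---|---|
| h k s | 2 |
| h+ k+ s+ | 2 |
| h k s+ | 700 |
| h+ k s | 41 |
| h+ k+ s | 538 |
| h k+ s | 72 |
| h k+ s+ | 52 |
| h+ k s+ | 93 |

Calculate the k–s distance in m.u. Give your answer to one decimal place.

The two most frequent reciprocal classes, h+ k+ s and h k s+, are the parental types, so the F1 was h+ k+ s / h k s+.
The two rarest classes, h+ k+ s+ and h k s, are the double crossovers. Comparing them with the parentals, only the s allele has switched, so s is the middle locus and the order is k – s – h.
Crossovers in the k–s interval produce the single-crossover classes h+ k s and h k+ s+ (41 + 52 = 93) plus the double crossovers (4).
RF(k–s) = (93 + 4) / 1500 = 97/1500 = 0.0647 → 6.5 m.u.

6.5 m.u.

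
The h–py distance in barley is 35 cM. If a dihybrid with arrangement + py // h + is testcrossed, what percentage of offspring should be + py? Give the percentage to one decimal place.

A map distance of 35 cM corresponds to a recombination frequency of 0.350.
The F1 is + py / h +, so + py is a parental gamete class with expected frequency (1 − r)/2 = 0.650/2 = 0.3250.
That is 0.3250 = 32.5% of the progeny.

32.5%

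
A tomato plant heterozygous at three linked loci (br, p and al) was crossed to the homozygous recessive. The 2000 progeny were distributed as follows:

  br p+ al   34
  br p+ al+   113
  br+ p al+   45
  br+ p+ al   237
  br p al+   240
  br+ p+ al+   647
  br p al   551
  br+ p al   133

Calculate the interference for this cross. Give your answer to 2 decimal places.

0.13

The two most frequent reciprocal classes, br p al and br+ p+ al+, are the parental types, so the F1 was br p al / br+ p+ al+.
The two rarest classes, br p+ al and br+ p al+, are the double crossovers. Comparing them with the parentals, only the p allele has switched, so p is the middle locus and the order is br – p – al.
br–p: (246 + 79)/2000 = 0.1625; p–al: (477 + 79)/2000 = 0.2780.
Expected DCO frequency = 0.1625 × 0.2780 ≈ 0.04518; observed = 79/2000 ≈ 0.03950.
Coefficient of coincidence = 0.03950/0.04518 ≈ 0.87; interference = 1 − 0.87 = 0.13.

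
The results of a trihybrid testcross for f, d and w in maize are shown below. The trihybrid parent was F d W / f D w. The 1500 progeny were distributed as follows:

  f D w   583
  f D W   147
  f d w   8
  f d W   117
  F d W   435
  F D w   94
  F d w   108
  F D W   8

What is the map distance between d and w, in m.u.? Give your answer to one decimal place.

The two rarest classes, F D W and f d w, are the double crossovers. Comparing them with the parentals, only the d allele has switched, so d is the middle locus and the order is w – d – f.
Crossovers in the w–d interval produce the single-crossover classes F d w and f D W (108 + 147 = 255) plus the double crossovers (16).
RF(w–d) = (255 + 16) / 1500 = 271/1500 = 0.1807 → 18.1 m.u.

18.1 m.u.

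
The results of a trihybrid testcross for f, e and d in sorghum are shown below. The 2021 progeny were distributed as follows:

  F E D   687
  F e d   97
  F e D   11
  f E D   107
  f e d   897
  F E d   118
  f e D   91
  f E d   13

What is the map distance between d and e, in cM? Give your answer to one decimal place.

11.5 cM

The two most frequent reciprocal classes, F E D and f e d, are the parental types, so the F1 was F E D / f e d.
The two rarest classes, F e D and f E d, are the double crossovers. Comparing them with the parentals, only the e allele has switched, so e is the middle locus and the order is d – e – f.
Crossovers in the d–e interval produce the single-crossover classes F E d and f e D (118 + 91 = 209) plus the double crossovers (24).
RF(d–e) = (209 + 24) / 2021 = 233/2021 = 0.1153 → 11.5 cM.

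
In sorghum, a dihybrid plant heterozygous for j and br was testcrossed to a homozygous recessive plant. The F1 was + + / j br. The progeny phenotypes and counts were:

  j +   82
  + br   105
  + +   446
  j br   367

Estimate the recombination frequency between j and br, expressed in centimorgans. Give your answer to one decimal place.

18.7 centimorgans

The recombinant classes are + br and j +: 105 + 82 = 187.
Recombination frequency = 187/1000 = 0.1870 ≈ 18.7%, i.e. 18.7 centimorgans.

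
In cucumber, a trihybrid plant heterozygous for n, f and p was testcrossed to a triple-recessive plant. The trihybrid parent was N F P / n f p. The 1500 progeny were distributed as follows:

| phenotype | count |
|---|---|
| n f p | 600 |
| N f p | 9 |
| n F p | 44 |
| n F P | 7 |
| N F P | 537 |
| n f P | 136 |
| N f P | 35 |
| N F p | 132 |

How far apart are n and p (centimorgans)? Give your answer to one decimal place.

The two rarest classes, n F P and N f p, are the double crossovers. Comparing them with the parentals, only the n allele has switched, so n is the middle locus and the order is f – n – p.
Crossovers in the n–p interval produce the single-crossover classes N F p and n f P (132 + 136 = 268) plus the double crossovers (16).
RF(n–p) = (268 + 16) / 1500 = 284/1500 = 0.1893 → 18.9 centimorgans.

18.9 centimorgans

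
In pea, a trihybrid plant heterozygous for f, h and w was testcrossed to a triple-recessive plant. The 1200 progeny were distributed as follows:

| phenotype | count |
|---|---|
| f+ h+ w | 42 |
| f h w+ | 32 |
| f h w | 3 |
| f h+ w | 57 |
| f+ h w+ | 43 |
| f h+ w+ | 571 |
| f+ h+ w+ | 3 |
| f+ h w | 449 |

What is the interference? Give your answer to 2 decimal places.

The two most frequent reciprocal classes, f h+ w+ and f+ h w, are the parental types, so the F1 was f h+ w+ / f+ h w.
The two rarest classes, f+ h+ w+ and f h w, are the double crossovers. Comparing them with the parentals, only the f allele has switched, so f is the middle locus and the order is h – f – w.
h–f: (74 + 6)/1200 = 0.0667; f–w: (100 + 6)/1200 = 0.0883.
Expected DCO frequency = 0.0667 × 0.0883 ≈ 0.00589; observed = 6/1200 ≈ 0.00500.
Coefficient of coincidence = 0.00500/0.00589 ≈ 0.85; interference = 1 − 0.85 = 0.15.

0.15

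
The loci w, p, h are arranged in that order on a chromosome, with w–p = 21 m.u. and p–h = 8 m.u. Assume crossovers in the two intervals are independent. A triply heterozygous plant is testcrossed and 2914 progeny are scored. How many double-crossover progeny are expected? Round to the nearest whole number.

Map distances give recombination frequencies of 0.210 and 0.080 for the two intervals.
With no interference, expected double-crossover frequency = 0.210 × 0.080 = 0.01680.
Expected number = 0.01680 × 2914 = 48.96 ≈ 49.

49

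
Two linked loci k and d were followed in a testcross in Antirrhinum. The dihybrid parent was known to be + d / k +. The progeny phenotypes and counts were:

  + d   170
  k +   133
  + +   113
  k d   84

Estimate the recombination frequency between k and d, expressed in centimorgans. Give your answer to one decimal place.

The recombinant classes are + + and k d: 113 + 84 = 197.
Recombination frequency = 197/500 = 0.3940 ≈ 39.4%, i.e. 39.4 centimorgans.

39.4 centimorgans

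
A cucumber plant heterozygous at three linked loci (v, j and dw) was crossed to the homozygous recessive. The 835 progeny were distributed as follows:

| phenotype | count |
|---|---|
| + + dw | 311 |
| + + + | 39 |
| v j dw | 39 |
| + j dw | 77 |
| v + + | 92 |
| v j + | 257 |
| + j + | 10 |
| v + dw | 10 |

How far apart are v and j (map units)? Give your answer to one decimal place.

22.6 map units

The two most frequent reciprocal classes, + + dw and v j +, are the parental types, so the F1 was + + dw / v j +.
The two rarest classes, v + dw and + j +, are the double crossovers. Comparing them with the parentals, only the v allele has switched, so v is the middle locus and the order is j – v – dw.
Crossovers in the j–v interval produce the single-crossover classes + j dw and v + + (77 + 92 = 169) plus the double crossovers (20).
RF(j–v) = (169 + 20) / 835 = 189/835 = 0.2263 → 22.6 map units.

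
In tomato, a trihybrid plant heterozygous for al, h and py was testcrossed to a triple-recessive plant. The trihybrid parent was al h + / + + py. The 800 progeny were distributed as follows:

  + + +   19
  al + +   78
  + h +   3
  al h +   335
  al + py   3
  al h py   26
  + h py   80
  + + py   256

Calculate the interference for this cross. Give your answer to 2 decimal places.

0.43

The two rarest classes, + h + and al + py, are the double crossovers. Comparing them with the parentals, only the al allele has switched, so al is the middle locus and the order is py – al – h.
py–al: (45 + 6)/800 = 0.0638; al–h: (158 + 6)/800 = 0.2050.
Expected DCO frequency = 0.0638 × 0.2050 ≈ 0.01308; observed = 6/800 ≈ 0.00750.
Coefficient of coincidence = 0.00750/0.01308 ≈ 0.57; interference = 1 − 0.57 = 0.43.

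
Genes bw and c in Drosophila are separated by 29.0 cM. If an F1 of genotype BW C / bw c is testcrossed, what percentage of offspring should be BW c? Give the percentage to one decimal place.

A map distance of 29.0 cM corresponds to a recombination frequency of 0.290.
The F1 is BW C / bw c, so BW c is a recombinant gamete class with expected frequency r/2 = 0.290/2 = 0.1450.
That is 0.1450 = 14.5% of the progeny.

14.5%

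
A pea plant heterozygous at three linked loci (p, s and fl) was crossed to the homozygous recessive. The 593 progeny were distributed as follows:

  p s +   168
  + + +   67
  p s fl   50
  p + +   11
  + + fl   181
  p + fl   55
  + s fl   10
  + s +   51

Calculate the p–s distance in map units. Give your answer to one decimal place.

21.4 map units

The two most frequent reciprocal classes, p s + and + + fl, are the parental types, so the F1 was p s + / + + fl.
The two rarest classes, p + + and + s fl, are the double crossovers. Comparing them with the parentals, only the s allele has switched, so s is the middle locus and the order is p – s – fl.
Crossovers in the p–s interval produce the single-crossover classes + s + and p + fl (51 + 55 = 106) plus the double crossovers (21).
RF(p–s) = (106 + 21) / 593 = 127/593 = 0.2142 → 21.4 map units.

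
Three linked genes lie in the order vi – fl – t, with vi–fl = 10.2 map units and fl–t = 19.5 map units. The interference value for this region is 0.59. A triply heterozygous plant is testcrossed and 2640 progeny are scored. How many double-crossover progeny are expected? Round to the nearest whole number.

22

Map distances give recombination frequencies of 0.102 and 0.195 for the two intervals.
With interference 0.59 (so coincidence = 0.41), expected double-crossover frequency = 0.102 × 0.195 × 0.41 = 0.00815.
Expected number = 0.00815 × 2640 = 21.53 ≈ 22.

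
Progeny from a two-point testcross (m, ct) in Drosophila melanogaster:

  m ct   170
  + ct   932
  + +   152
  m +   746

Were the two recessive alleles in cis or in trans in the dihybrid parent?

trans

The two most frequent classes are + ct (932) and m + (746); these are the parental (non-recombinant) types.
So the F1 carried + ct on one chromosome and m + on the other — the recessive alleles are on opposite chromosomes (trans / repulsion).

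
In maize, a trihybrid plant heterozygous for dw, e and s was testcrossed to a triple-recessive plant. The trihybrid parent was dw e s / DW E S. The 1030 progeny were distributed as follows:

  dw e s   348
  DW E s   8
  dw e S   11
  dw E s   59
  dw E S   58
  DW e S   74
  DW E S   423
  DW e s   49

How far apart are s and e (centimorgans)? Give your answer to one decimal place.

14.8 centimorgans

The two rarest classes, dw e S and DW E s, are the double crossovers. Comparing them with the parentals, only the s allele has switched, so s is the middle locus and the order is dw – s – e.
Crossovers in the s–e interval produce the single-crossover classes dw E s and DW e S (59 + 74 = 133) plus the double crossovers (19).
RF(s–e) = (133 + 19) / 1030 = 152/1030 = 0.1476 → 14.8 centimorgans.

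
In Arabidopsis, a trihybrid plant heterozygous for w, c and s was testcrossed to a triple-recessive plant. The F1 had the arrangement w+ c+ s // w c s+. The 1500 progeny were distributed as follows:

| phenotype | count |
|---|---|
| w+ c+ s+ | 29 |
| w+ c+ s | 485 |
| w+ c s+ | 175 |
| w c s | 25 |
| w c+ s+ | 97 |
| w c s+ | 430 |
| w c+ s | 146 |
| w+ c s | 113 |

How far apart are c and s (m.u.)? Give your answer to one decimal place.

The two rarest classes, w+ c+ s+ and w c s, are the double crossovers. Comparing them with the parentals, only the s allele has switched, so s is the middle locus and the order is w – s – c.
Crossovers in the s–c interval produce the single-crossover classes w+ c s and w c+ s+ (113 + 97 = 210) plus the double crossovers (54).
RF(s–c) = (210 + 54) / 1500 = 264/1500 = 0.1760 → 17.6 m.u.

17.6 m.u.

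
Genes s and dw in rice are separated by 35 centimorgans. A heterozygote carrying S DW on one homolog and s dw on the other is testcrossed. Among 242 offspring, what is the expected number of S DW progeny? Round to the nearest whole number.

79

A map distance of 35 centimorgans corresponds to a recombination frequency of 0.350.
The F1 is S DW / s dw, so S DW is a parental gamete class with expected frequency (1 − r)/2 = 0.650/2 = 0.3250.
Expected number = 0.3250 × 242 = 78.65 ≈ 79.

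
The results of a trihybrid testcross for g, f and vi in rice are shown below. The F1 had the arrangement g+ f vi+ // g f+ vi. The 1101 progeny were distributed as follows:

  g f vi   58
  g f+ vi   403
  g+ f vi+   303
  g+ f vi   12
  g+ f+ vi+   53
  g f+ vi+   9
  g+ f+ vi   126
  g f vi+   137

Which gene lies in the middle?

vi

The two rarest classes, g+ f vi and g f+ vi+, are the double crossovers. Comparing them with the parentals, only the vi allele has switched, so vi is the middle locus and the order is g – vi – f.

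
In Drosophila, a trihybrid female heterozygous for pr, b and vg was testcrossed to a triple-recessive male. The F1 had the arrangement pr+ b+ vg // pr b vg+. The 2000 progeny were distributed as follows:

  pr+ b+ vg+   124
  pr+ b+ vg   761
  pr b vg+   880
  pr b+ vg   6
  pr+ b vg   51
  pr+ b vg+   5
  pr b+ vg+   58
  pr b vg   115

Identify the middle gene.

pr

The two rarest classes, pr b+ vg and pr+ b vg+, are the double crossovers. Comparing them with the parentals, only the pr allele has switched, so pr is the middle locus and the order is vg – pr – b.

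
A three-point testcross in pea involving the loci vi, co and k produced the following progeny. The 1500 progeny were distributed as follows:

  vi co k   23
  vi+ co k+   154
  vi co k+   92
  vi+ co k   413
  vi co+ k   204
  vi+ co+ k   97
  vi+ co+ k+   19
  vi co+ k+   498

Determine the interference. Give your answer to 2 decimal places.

The two most frequent reciprocal classes, vi co+ k+ and vi+ co k, are the parental types, so the F1 was vi co+ k+ / vi+ co k.
The two rarest classes, vi+ co+ k+ and vi co k, are the double crossovers. Comparing them with the parentals, only the vi allele has switched, so vi is the middle locus and the order is k – vi – co.
k–vi: (358 + 42)/1500 = 0.2667; vi–co: (189 + 42)/1500 = 0.1540.
Expected DCO frequency = 0.2667 × 0.1540 ≈ 0.04107; observed = 42/1500 ≈ 0.02800.
Coefficient of coincidence = 0.02800/0.04107 ≈ 0.68; interference = 1 − 0.68 = 0.32.

0.32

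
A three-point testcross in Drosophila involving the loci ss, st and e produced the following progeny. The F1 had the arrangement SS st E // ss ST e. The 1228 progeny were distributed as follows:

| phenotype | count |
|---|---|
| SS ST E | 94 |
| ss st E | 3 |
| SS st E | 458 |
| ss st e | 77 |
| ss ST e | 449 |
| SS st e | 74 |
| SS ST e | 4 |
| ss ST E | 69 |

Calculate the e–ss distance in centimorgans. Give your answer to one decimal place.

The two rarest classes, ss st E and SS ST e, are the double crossovers. Comparing them with the parentals, only the ss allele has switched, so ss is the middle locus and the order is st – ss – e.
Crossovers in the ss–e interval produce the single-crossover classes SS st e and ss ST E (74 + 69 = 143) plus the double crossovers (7).
RF(ss–e) = (143 + 7) / 1228 = 150/1228 = 0.1221 → 12.2 centimorgans.

12.2 centimorgans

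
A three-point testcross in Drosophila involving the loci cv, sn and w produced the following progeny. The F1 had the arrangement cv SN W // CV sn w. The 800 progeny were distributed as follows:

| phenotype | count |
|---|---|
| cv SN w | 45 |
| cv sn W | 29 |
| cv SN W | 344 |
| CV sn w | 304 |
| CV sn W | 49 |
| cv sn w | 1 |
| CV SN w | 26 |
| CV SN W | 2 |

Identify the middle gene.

The two rarest classes, CV SN W and cv sn w, are the double crossovers. Comparing them with the parentals, only the cv allele has switched, so cv is the middle locus and the order is w – cv – sn.

cv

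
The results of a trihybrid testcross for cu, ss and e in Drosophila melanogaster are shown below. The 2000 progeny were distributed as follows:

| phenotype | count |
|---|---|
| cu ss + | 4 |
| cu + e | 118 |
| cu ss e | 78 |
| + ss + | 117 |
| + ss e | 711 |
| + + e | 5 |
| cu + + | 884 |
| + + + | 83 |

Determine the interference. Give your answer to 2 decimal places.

The two most frequent reciprocal classes, + ss e and cu + +, are the parental types, so the F1 was + ss e / cu + +.
The two rarest classes, + + e and cu ss +, are the double crossovers. Comparing them with the parentals, only the ss allele has switched, so ss is the middle locus and the order is cu – ss – e.
cu–ss: (161 + 9)/2000 = 0.0850; ss–e: (235 + 9)/2000 = 0.1220.
Expected DCO frequency = 0.0850 × 0.1220 ≈ 0.01037; observed = 9/2000 ≈ 0.00450.
Coefficient of coincidence = 0.00450/0.01037 ≈ 0.43; interference = 1 − 0.43 = 0.57.

0.57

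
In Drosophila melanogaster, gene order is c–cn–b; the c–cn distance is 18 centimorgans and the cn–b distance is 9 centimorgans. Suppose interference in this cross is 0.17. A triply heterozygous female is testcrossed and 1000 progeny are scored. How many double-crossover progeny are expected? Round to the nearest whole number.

Map distances give recombination frequencies of 0.180 and 0.090 for the two intervals.
With interference 0.17 (so coincidence = 0.83), expected double-crossover frequency = 0.180 × 0.090 × 0.83 = 0.01345.
Expected number = 0.01345 × 1000 = 13.45 ≈ 13.

13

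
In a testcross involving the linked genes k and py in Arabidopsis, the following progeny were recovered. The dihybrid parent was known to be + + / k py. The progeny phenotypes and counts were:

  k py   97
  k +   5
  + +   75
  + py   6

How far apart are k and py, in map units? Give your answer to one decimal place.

6.0 map units

The recombinant classes are + py and k +: 6 + 5 = 11.
Recombination frequency = 11/183 = 0.0601 ≈ 6.0%, i.e. 6.0 map units.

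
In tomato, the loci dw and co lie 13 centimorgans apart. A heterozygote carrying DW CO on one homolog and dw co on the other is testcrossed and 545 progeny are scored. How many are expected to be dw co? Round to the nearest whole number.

237

A map distance of 13 centimorgans corresponds to a recombination frequency of 0.130.
The F1 is DW CO / dw co, so dw co is a parental gamete class with expected frequency (1 − r)/2 = 0.870/2 = 0.4350.
Expected number = 0.4350 × 545 = 237.07 ≈ 237.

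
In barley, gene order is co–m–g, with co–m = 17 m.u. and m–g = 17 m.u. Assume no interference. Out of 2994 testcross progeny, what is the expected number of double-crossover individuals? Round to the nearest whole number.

87

Map distances give recombination frequencies of 0.170 and 0.170 for the two intervals.
With no interference, expected double-crossover frequency = 0.170 × 0.170 = 0.02890.
Expected number = 0.02890 × 2994 = 86.53 ≈ 87.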